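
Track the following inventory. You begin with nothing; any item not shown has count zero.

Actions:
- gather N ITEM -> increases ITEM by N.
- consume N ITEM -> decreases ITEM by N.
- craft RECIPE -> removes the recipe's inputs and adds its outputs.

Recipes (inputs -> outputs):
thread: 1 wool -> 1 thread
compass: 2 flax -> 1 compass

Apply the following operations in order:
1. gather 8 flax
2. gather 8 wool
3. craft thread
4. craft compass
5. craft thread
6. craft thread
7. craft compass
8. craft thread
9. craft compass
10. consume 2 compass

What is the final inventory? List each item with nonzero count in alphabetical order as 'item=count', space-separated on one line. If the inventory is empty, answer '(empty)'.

After 1 (gather 8 flax): flax=8
After 2 (gather 8 wool): flax=8 wool=8
After 3 (craft thread): flax=8 thread=1 wool=7
After 4 (craft compass): compass=1 flax=6 thread=1 wool=7
After 5 (craft thread): compass=1 flax=6 thread=2 wool=6
After 6 (craft thread): compass=1 flax=6 thread=3 wool=5
After 7 (craft compass): compass=2 flax=4 thread=3 wool=5
After 8 (craft thread): compass=2 flax=4 thread=4 wool=4
After 9 (craft compass): compass=3 flax=2 thread=4 wool=4
After 10 (consume 2 compass): compass=1 flax=2 thread=4 wool=4

Answer: compass=1 flax=2 thread=4 wool=4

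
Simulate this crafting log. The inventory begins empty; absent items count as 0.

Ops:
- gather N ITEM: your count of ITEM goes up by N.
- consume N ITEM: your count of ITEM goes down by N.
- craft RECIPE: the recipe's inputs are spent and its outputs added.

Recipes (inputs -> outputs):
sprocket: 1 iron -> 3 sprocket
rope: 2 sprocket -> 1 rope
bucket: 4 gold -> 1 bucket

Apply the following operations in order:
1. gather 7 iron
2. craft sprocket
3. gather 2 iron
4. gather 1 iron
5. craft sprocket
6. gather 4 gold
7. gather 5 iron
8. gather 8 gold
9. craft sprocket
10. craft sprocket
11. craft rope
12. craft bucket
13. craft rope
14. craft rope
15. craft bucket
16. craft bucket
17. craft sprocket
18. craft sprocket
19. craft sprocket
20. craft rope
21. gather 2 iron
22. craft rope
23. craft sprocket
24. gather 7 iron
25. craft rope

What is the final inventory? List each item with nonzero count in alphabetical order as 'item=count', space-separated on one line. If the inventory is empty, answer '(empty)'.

After 1 (gather 7 iron): iron=7
After 2 (craft sprocket): iron=6 sprocket=3
After 3 (gather 2 iron): iron=8 sprocket=3
After 4 (gather 1 iron): iron=9 sprocket=3
After 5 (craft sprocket): iron=8 sprocket=6
After 6 (gather 4 gold): gold=4 iron=8 sprocket=6
After 7 (gather 5 iron): gold=4 iron=13 sprocket=6
After 8 (gather 8 gold): gold=12 iron=13 sprocket=6
After 9 (craft sprocket): gold=12 iron=12 sprocket=9
After 10 (craft sprocket): gold=12 iron=11 sprocket=12
After 11 (craft rope): gold=12 iron=11 rope=1 sprocket=10
After 12 (craft bucket): bucket=1 gold=8 iron=11 rope=1 sprocket=10
After 13 (craft rope): bucket=1 gold=8 iron=11 rope=2 sprocket=8
After 14 (craft rope): bucket=1 gold=8 iron=11 rope=3 sprocket=6
After 15 (craft bucket): bucket=2 gold=4 iron=11 rope=3 sprocket=6
After 16 (craft bucket): bucket=3 iron=11 rope=3 sprocket=6
After 17 (craft sprocket): bucket=3 iron=10 rope=3 sprocket=9
After 18 (craft sprocket): bucket=3 iron=9 rope=3 sprocket=12
After 19 (craft sprocket): bucket=3 iron=8 rope=3 sprocket=15
After 20 (craft rope): bucket=3 iron=8 rope=4 sprocket=13
After 21 (gather 2 iron): bucket=3 iron=10 rope=4 sprocket=13
After 22 (craft rope): bucket=3 iron=10 rope=5 sprocket=11
After 23 (craft sprocket): bucket=3 iron=9 rope=5 sprocket=14
After 24 (gather 7 iron): bucket=3 iron=16 rope=5 sprocket=14
After 25 (craft rope): bucket=3 iron=16 rope=6 sprocket=12

Answer: bucket=3 iron=16 rope=6 sprocket=12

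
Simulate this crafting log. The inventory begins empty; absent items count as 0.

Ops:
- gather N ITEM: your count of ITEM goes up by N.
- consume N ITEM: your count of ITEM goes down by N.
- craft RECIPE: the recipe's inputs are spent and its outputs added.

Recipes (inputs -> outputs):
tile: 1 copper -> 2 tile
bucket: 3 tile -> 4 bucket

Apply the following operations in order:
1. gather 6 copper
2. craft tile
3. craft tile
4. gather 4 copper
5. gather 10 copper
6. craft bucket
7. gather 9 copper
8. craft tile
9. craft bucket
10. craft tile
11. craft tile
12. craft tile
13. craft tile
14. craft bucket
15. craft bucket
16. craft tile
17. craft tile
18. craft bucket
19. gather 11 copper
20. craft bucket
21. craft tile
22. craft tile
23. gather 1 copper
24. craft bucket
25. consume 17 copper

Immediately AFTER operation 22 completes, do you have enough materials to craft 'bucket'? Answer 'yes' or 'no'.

Answer: yes

Derivation:
After 1 (gather 6 copper): copper=6
After 2 (craft tile): copper=5 tile=2
After 3 (craft tile): copper=4 tile=4
After 4 (gather 4 copper): copper=8 tile=4
After 5 (gather 10 copper): copper=18 tile=4
After 6 (craft bucket): bucket=4 copper=18 tile=1
After 7 (gather 9 copper): bucket=4 copper=27 tile=1
After 8 (craft tile): bucket=4 copper=26 tile=3
After 9 (craft bucket): bucket=8 copper=26
After 10 (craft tile): bucket=8 copper=25 tile=2
After 11 (craft tile): bucket=8 copper=24 tile=4
After 12 (craft tile): bucket=8 copper=23 tile=6
After 13 (craft tile): bucket=8 copper=22 tile=8
After 14 (craft bucket): bucket=12 copper=22 tile=5
After 15 (craft bucket): bucket=16 copper=22 tile=2
After 16 (craft tile): bucket=16 copper=21 tile=4
After 17 (craft tile): bucket=16 copper=20 tile=6
After 18 (craft bucket): bucket=20 copper=20 tile=3
After 19 (gather 11 copper): bucket=20 copper=31 tile=3
After 20 (craft bucket): bucket=24 copper=31
After 21 (craft tile): bucket=24 copper=30 tile=2
After 22 (craft tile): bucket=24 copper=29 tile=4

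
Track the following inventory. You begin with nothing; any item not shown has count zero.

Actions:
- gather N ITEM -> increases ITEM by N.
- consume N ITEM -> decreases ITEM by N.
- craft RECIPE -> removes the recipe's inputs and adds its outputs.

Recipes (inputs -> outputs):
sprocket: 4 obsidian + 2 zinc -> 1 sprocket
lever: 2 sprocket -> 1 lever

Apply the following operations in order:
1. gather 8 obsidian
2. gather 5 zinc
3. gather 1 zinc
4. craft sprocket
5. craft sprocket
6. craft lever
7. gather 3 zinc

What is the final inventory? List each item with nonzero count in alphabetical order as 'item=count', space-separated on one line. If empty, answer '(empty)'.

Answer: lever=1 zinc=5

Derivation:
After 1 (gather 8 obsidian): obsidian=8
After 2 (gather 5 zinc): obsidian=8 zinc=5
After 3 (gather 1 zinc): obsidian=8 zinc=6
After 4 (craft sprocket): obsidian=4 sprocket=1 zinc=4
After 5 (craft sprocket): sprocket=2 zinc=2
After 6 (craft lever): lever=1 zinc=2
After 7 (gather 3 zinc): lever=1 zinc=5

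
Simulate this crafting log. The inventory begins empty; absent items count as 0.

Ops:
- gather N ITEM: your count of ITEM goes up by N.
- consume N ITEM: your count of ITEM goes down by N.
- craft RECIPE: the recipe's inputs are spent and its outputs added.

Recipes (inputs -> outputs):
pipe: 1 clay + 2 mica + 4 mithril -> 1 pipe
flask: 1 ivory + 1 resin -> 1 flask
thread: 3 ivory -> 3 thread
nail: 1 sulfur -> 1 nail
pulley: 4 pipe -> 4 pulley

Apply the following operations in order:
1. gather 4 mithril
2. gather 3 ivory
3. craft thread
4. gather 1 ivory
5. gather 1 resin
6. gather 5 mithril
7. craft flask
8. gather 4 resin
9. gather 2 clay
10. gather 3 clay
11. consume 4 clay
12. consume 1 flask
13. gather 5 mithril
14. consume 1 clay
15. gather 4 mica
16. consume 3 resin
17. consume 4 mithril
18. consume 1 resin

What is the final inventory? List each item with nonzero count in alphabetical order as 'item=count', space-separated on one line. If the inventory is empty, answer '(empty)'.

Answer: mica=4 mithril=10 thread=3

Derivation:
After 1 (gather 4 mithril): mithril=4
After 2 (gather 3 ivory): ivory=3 mithril=4
After 3 (craft thread): mithril=4 thread=3
After 4 (gather 1 ivory): ivory=1 mithril=4 thread=3
After 5 (gather 1 resin): ivory=1 mithril=4 resin=1 thread=3
After 6 (gather 5 mithril): ivory=1 mithril=9 resin=1 thread=3
After 7 (craft flask): flask=1 mithril=9 thread=3
After 8 (gather 4 resin): flask=1 mithril=9 resin=4 thread=3
After 9 (gather 2 clay): clay=2 flask=1 mithril=9 resin=4 thread=3
After 10 (gather 3 clay): clay=5 flask=1 mithril=9 resin=4 thread=3
After 11 (consume 4 clay): clay=1 flask=1 mithril=9 resin=4 thread=3
After 12 (consume 1 flask): clay=1 mithril=9 resin=4 thread=3
After 13 (gather 5 mithril): clay=1 mithril=14 resin=4 thread=3
After 14 (consume 1 clay): mithril=14 resin=4 thread=3
After 15 (gather 4 mica): mica=4 mithril=14 resin=4 thread=3
After 16 (consume 3 resin): mica=4 mithril=14 resin=1 thread=3
After 17 (consume 4 mithril): mica=4 mithril=10 resin=1 thread=3
After 18 (consume 1 resin): mica=4 mithril=10 thread=3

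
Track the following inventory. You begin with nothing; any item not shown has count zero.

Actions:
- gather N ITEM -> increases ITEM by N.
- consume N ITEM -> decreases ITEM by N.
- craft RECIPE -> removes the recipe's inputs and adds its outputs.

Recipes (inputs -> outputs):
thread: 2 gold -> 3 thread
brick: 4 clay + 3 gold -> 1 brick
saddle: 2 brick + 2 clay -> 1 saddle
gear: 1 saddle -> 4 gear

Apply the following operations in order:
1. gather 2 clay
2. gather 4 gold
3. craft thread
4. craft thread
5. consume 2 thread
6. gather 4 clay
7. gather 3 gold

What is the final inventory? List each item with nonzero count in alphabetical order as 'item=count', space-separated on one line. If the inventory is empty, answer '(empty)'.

After 1 (gather 2 clay): clay=2
After 2 (gather 4 gold): clay=2 gold=4
After 3 (craft thread): clay=2 gold=2 thread=3
After 4 (craft thread): clay=2 thread=6
After 5 (consume 2 thread): clay=2 thread=4
After 6 (gather 4 clay): clay=6 thread=4
After 7 (gather 3 gold): clay=6 gold=3 thread=4

Answer: clay=6 gold=3 thread=4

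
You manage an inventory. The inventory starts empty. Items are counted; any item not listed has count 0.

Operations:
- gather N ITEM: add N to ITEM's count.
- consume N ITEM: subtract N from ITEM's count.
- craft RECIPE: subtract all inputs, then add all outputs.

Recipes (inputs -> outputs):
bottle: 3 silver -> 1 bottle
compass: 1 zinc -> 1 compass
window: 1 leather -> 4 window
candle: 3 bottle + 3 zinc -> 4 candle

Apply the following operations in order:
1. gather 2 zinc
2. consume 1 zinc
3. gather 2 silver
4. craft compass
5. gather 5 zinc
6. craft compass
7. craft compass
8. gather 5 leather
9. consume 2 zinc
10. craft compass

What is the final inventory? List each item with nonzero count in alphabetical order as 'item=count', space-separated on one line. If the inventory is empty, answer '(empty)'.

After 1 (gather 2 zinc): zinc=2
After 2 (consume 1 zinc): zinc=1
After 3 (gather 2 silver): silver=2 zinc=1
After 4 (craft compass): compass=1 silver=2
After 5 (gather 5 zinc): compass=1 silver=2 zinc=5
After 6 (craft compass): compass=2 silver=2 zinc=4
After 7 (craft compass): compass=3 silver=2 zinc=3
After 8 (gather 5 leather): compass=3 leather=5 silver=2 zinc=3
After 9 (consume 2 zinc): compass=3 leather=5 silver=2 zinc=1
After 10 (craft compass): compass=4 leather=5 silver=2

Answer: compass=4 leather=5 silver=2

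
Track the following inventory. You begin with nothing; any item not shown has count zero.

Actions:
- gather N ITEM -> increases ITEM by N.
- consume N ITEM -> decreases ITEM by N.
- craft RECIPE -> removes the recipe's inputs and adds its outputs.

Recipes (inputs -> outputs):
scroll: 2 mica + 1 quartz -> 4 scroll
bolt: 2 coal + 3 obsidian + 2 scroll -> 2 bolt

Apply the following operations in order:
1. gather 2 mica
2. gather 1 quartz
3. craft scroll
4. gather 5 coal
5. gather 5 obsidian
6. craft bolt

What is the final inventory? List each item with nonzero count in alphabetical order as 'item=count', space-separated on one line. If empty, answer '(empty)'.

Answer: bolt=2 coal=3 obsidian=2 scroll=2

Derivation:
After 1 (gather 2 mica): mica=2
After 2 (gather 1 quartz): mica=2 quartz=1
After 3 (craft scroll): scroll=4
After 4 (gather 5 coal): coal=5 scroll=4
After 5 (gather 5 obsidian): coal=5 obsidian=5 scroll=4
After 6 (craft bolt): bolt=2 coal=3 obsidian=2 scroll=2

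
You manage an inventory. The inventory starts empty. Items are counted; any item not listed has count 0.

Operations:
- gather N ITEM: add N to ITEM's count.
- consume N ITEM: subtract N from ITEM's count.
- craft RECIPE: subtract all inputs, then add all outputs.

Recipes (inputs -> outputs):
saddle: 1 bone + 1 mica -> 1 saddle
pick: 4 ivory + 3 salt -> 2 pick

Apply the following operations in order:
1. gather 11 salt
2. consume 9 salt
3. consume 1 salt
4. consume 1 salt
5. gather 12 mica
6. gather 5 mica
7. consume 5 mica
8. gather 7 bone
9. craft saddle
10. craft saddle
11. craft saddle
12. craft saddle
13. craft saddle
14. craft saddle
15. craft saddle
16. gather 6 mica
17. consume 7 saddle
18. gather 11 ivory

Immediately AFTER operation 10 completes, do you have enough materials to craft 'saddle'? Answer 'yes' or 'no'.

After 1 (gather 11 salt): salt=11
After 2 (consume 9 salt): salt=2
After 3 (consume 1 salt): salt=1
After 4 (consume 1 salt): (empty)
After 5 (gather 12 mica): mica=12
After 6 (gather 5 mica): mica=17
After 7 (consume 5 mica): mica=12
After 8 (gather 7 bone): bone=7 mica=12
After 9 (craft saddle): bone=6 mica=11 saddle=1
After 10 (craft saddle): bone=5 mica=10 saddle=2

Answer: yes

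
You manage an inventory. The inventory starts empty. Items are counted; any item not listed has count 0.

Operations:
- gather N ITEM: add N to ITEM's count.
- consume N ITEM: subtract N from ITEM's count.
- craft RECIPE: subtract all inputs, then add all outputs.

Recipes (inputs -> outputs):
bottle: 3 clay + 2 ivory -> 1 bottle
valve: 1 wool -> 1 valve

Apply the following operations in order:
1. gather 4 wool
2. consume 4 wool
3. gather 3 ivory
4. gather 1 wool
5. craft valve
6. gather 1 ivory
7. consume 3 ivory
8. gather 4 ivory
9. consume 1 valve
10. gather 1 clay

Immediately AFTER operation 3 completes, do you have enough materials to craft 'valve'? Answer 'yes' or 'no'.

After 1 (gather 4 wool): wool=4
After 2 (consume 4 wool): (empty)
After 3 (gather 3 ivory): ivory=3

Answer: no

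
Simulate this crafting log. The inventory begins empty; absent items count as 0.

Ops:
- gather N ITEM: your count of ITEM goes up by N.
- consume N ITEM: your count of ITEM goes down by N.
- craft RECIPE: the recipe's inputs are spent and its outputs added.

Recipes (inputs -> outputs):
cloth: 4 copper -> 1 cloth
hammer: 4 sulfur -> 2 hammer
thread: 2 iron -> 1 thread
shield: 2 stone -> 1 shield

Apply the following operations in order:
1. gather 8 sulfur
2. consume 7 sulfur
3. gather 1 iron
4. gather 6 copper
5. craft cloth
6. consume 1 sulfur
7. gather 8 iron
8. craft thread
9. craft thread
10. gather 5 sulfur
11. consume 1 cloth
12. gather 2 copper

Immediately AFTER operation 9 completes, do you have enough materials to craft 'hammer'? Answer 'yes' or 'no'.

Answer: no

Derivation:
After 1 (gather 8 sulfur): sulfur=8
After 2 (consume 7 sulfur): sulfur=1
After 3 (gather 1 iron): iron=1 sulfur=1
After 4 (gather 6 copper): copper=6 iron=1 sulfur=1
After 5 (craft cloth): cloth=1 copper=2 iron=1 sulfur=1
After 6 (consume 1 sulfur): cloth=1 copper=2 iron=1
After 7 (gather 8 iron): cloth=1 copper=2 iron=9
After 8 (craft thread): cloth=1 copper=2 iron=7 thread=1
After 9 (craft thread): cloth=1 copper=2 iron=5 thread=2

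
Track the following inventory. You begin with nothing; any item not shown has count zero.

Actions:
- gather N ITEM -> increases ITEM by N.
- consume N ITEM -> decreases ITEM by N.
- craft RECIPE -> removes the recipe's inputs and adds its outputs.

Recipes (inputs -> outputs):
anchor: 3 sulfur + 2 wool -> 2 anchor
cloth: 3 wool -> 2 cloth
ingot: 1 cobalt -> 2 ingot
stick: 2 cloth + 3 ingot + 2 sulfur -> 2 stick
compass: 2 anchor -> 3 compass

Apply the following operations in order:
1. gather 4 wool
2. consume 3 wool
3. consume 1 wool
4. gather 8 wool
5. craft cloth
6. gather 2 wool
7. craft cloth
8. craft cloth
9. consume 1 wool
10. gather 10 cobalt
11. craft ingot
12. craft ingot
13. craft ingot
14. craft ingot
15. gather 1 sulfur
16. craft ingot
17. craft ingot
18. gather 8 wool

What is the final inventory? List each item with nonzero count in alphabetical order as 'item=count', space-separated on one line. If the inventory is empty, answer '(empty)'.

After 1 (gather 4 wool): wool=4
After 2 (consume 3 wool): wool=1
After 3 (consume 1 wool): (empty)
After 4 (gather 8 wool): wool=8
After 5 (craft cloth): cloth=2 wool=5
After 6 (gather 2 wool): cloth=2 wool=7
After 7 (craft cloth): cloth=4 wool=4
After 8 (craft cloth): cloth=6 wool=1
After 9 (consume 1 wool): cloth=6
After 10 (gather 10 cobalt): cloth=6 cobalt=10
After 11 (craft ingot): cloth=6 cobalt=9 ingot=2
After 12 (craft ingot): cloth=6 cobalt=8 ingot=4
After 13 (craft ingot): cloth=6 cobalt=7 ingot=6
After 14 (craft ingot): cloth=6 cobalt=6 ingot=8
After 15 (gather 1 sulfur): cloth=6 cobalt=6 ingot=8 sulfur=1
After 16 (craft ingot): cloth=6 cobalt=5 ingot=10 sulfur=1
After 17 (craft ingot): cloth=6 cobalt=4 ingot=12 sulfur=1
After 18 (gather 8 wool): cloth=6 cobalt=4 ingot=12 sulfur=1 wool=8

Answer: cloth=6 cobalt=4 ingot=12 sulfur=1 wool=8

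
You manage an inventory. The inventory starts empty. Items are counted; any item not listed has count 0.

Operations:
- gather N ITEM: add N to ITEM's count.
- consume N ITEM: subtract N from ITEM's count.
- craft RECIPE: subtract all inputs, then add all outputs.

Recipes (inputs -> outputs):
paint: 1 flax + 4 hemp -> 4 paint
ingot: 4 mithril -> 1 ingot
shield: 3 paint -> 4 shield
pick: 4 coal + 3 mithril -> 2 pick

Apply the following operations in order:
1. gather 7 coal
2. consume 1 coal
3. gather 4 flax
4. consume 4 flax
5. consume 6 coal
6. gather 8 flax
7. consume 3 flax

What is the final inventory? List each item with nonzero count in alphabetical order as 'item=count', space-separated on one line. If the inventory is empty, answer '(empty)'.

After 1 (gather 7 coal): coal=7
After 2 (consume 1 coal): coal=6
After 3 (gather 4 flax): coal=6 flax=4
After 4 (consume 4 flax): coal=6
After 5 (consume 6 coal): (empty)
After 6 (gather 8 flax): flax=8
After 7 (consume 3 flax): flax=5

Answer: flax=5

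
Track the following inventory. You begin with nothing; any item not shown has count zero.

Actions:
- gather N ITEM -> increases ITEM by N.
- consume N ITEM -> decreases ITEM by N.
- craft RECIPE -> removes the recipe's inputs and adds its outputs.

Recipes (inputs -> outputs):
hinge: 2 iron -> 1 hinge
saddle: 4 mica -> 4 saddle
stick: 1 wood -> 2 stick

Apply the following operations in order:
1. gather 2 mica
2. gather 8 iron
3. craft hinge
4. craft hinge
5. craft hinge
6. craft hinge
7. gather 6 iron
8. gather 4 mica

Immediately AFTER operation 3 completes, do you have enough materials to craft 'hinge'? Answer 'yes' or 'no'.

After 1 (gather 2 mica): mica=2
After 2 (gather 8 iron): iron=8 mica=2
After 3 (craft hinge): hinge=1 iron=6 mica=2

Answer: yes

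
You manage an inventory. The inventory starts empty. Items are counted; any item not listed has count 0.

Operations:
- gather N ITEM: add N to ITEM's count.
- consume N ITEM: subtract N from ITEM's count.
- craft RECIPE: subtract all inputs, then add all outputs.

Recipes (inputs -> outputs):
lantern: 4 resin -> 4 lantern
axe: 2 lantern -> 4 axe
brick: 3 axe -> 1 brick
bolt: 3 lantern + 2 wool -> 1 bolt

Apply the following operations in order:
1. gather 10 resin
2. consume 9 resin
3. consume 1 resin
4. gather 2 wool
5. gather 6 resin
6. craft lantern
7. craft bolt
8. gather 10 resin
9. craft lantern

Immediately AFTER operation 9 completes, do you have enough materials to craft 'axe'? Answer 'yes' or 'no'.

After 1 (gather 10 resin): resin=10
After 2 (consume 9 resin): resin=1
After 3 (consume 1 resin): (empty)
After 4 (gather 2 wool): wool=2
After 5 (gather 6 resin): resin=6 wool=2
After 6 (craft lantern): lantern=4 resin=2 wool=2
After 7 (craft bolt): bolt=1 lantern=1 resin=2
After 8 (gather 10 resin): bolt=1 lantern=1 resin=12
After 9 (craft lantern): bolt=1 lantern=5 resin=8

Answer: yes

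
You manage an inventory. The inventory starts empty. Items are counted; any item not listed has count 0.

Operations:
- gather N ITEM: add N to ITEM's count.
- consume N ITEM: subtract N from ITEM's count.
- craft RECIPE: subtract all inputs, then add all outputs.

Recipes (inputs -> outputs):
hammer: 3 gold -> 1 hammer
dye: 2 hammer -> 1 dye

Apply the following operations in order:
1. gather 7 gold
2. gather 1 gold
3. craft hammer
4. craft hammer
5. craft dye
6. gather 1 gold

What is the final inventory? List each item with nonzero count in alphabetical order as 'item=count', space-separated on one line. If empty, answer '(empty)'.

After 1 (gather 7 gold): gold=7
After 2 (gather 1 gold): gold=8
After 3 (craft hammer): gold=5 hammer=1
After 4 (craft hammer): gold=2 hammer=2
After 5 (craft dye): dye=1 gold=2
After 6 (gather 1 gold): dye=1 gold=3

Answer: dye=1 gold=3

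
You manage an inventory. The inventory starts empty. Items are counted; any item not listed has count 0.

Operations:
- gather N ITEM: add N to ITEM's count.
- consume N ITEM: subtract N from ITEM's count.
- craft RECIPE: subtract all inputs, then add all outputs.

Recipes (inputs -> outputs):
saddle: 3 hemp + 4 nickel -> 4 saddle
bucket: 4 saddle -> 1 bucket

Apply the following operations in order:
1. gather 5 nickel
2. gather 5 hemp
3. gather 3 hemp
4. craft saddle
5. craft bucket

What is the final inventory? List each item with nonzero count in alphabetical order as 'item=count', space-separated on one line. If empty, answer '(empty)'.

Answer: bucket=1 hemp=5 nickel=1

Derivation:
After 1 (gather 5 nickel): nickel=5
After 2 (gather 5 hemp): hemp=5 nickel=5
After 3 (gather 3 hemp): hemp=8 nickel=5
After 4 (craft saddle): hemp=5 nickel=1 saddle=4
After 5 (craft bucket): bucket=1 hemp=5 nickel=1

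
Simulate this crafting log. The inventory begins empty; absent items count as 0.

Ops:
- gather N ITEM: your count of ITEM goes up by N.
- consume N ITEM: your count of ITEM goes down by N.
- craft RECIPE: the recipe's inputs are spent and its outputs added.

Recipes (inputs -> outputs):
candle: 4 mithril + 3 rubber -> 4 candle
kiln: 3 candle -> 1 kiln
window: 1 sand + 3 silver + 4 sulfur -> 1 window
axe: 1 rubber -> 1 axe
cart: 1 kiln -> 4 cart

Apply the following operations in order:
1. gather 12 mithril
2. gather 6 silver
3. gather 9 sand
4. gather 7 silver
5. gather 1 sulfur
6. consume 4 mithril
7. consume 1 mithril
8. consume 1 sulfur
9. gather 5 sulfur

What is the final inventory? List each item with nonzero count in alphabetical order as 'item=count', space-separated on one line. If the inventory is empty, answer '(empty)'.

After 1 (gather 12 mithril): mithril=12
After 2 (gather 6 silver): mithril=12 silver=6
After 3 (gather 9 sand): mithril=12 sand=9 silver=6
After 4 (gather 7 silver): mithril=12 sand=9 silver=13
After 5 (gather 1 sulfur): mithril=12 sand=9 silver=13 sulfur=1
After 6 (consume 4 mithril): mithril=8 sand=9 silver=13 sulfur=1
After 7 (consume 1 mithril): mithril=7 sand=9 silver=13 sulfur=1
After 8 (consume 1 sulfur): mithril=7 sand=9 silver=13
After 9 (gather 5 sulfur): mithril=7 sand=9 silver=13 sulfur=5

Answer: mithril=7 sand=9 silver=13 sulfur=5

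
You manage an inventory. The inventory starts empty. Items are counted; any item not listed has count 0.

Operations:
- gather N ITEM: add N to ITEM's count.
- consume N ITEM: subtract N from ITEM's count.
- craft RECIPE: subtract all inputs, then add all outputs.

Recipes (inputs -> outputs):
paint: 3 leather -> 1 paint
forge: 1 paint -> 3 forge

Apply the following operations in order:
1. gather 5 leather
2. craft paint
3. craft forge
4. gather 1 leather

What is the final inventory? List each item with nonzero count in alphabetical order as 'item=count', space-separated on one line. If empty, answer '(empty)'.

Answer: forge=3 leather=3

Derivation:
After 1 (gather 5 leather): leather=5
After 2 (craft paint): leather=2 paint=1
After 3 (craft forge): forge=3 leather=2
After 4 (gather 1 leather): forge=3 leather=3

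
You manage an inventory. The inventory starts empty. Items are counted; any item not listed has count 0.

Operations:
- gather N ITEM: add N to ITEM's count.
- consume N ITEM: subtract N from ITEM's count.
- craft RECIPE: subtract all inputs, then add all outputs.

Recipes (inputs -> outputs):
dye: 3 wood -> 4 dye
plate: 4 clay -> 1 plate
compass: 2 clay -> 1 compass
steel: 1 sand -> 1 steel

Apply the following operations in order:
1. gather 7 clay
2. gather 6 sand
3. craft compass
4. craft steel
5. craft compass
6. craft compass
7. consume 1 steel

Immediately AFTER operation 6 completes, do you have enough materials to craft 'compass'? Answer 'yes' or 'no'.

Answer: no

Derivation:
After 1 (gather 7 clay): clay=7
After 2 (gather 6 sand): clay=7 sand=6
After 3 (craft compass): clay=5 compass=1 sand=6
After 4 (craft steel): clay=5 compass=1 sand=5 steel=1
After 5 (craft compass): clay=3 compass=2 sand=5 steel=1
After 6 (craft compass): clay=1 compass=3 sand=5 steel=1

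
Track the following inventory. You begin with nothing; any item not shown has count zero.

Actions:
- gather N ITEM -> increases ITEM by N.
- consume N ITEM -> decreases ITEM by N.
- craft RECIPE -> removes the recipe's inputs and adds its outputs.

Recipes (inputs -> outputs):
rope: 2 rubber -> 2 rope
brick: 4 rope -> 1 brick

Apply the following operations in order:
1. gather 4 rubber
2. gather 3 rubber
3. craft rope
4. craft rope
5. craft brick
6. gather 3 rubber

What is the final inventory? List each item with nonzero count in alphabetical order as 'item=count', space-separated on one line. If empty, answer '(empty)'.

After 1 (gather 4 rubber): rubber=4
After 2 (gather 3 rubber): rubber=7
After 3 (craft rope): rope=2 rubber=5
After 4 (craft rope): rope=4 rubber=3
After 5 (craft brick): brick=1 rubber=3
After 6 (gather 3 rubber): brick=1 rubber=6

Answer: brick=1 rubber=6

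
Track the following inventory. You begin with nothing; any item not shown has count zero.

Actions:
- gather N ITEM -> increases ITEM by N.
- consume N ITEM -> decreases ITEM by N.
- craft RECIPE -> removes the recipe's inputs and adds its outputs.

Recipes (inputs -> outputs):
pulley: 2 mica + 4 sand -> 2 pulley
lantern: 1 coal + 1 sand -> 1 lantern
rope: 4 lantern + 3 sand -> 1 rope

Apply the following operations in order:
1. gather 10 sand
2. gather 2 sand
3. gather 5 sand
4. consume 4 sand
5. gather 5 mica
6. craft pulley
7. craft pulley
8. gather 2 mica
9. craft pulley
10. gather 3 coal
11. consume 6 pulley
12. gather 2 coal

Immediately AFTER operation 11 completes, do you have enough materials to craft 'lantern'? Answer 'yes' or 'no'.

After 1 (gather 10 sand): sand=10
After 2 (gather 2 sand): sand=12
After 3 (gather 5 sand): sand=17
After 4 (consume 4 sand): sand=13
After 5 (gather 5 mica): mica=5 sand=13
After 6 (craft pulley): mica=3 pulley=2 sand=9
After 7 (craft pulley): mica=1 pulley=4 sand=5
After 8 (gather 2 mica): mica=3 pulley=4 sand=5
After 9 (craft pulley): mica=1 pulley=6 sand=1
After 10 (gather 3 coal): coal=3 mica=1 pulley=6 sand=1
After 11 (consume 6 pulley): coal=3 mica=1 sand=1

Answer: yes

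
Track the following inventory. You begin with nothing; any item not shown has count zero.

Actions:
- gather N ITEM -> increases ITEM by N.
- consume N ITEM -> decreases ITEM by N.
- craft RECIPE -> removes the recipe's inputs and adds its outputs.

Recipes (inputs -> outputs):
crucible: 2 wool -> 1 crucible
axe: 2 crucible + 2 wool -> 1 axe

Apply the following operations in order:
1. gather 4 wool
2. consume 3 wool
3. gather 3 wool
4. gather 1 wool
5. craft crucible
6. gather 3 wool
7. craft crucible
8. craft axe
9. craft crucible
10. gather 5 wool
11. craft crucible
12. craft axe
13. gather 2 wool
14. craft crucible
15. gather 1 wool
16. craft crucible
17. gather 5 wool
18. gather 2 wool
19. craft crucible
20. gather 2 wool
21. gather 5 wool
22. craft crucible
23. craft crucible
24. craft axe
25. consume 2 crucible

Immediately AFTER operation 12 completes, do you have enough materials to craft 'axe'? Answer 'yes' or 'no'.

After 1 (gather 4 wool): wool=4
After 2 (consume 3 wool): wool=1
After 3 (gather 3 wool): wool=4
After 4 (gather 1 wool): wool=5
After 5 (craft crucible): crucible=1 wool=3
After 6 (gather 3 wool): crucible=1 wool=6
After 7 (craft crucible): crucible=2 wool=4
After 8 (craft axe): axe=1 wool=2
After 9 (craft crucible): axe=1 crucible=1
After 10 (gather 5 wool): axe=1 crucible=1 wool=5
After 11 (craft crucible): axe=1 crucible=2 wool=3
After 12 (craft axe): axe=2 wool=1

Answer: no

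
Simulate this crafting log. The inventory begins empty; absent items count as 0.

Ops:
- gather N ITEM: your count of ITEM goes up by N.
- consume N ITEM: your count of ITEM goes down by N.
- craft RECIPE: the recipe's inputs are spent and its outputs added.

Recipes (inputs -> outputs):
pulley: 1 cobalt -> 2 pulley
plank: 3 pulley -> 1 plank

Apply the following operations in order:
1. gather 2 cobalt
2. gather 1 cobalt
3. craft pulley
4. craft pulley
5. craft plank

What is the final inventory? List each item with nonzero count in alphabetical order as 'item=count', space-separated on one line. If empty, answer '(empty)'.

Answer: cobalt=1 plank=1 pulley=1

Derivation:
After 1 (gather 2 cobalt): cobalt=2
After 2 (gather 1 cobalt): cobalt=3
After 3 (craft pulley): cobalt=2 pulley=2
After 4 (craft pulley): cobalt=1 pulley=4
After 5 (craft plank): cobalt=1 plank=1 pulley=1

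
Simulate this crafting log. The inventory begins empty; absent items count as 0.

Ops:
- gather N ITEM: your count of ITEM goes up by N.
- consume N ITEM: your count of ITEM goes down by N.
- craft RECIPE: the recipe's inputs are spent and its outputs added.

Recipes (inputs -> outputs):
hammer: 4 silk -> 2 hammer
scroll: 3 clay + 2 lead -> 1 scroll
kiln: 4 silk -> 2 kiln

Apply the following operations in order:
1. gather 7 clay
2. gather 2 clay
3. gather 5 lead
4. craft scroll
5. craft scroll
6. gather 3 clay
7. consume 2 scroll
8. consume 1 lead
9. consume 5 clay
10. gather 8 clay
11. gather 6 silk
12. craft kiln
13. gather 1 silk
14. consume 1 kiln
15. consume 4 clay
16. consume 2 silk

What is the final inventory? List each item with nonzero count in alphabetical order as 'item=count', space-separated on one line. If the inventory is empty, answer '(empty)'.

Answer: clay=5 kiln=1 silk=1

Derivation:
After 1 (gather 7 clay): clay=7
After 2 (gather 2 clay): clay=9
After 3 (gather 5 lead): clay=9 lead=5
After 4 (craft scroll): clay=6 lead=3 scroll=1
After 5 (craft scroll): clay=3 lead=1 scroll=2
After 6 (gather 3 clay): clay=6 lead=1 scroll=2
After 7 (consume 2 scroll): clay=6 lead=1
After 8 (consume 1 lead): clay=6
After 9 (consume 5 clay): clay=1
After 10 (gather 8 clay): clay=9
After 11 (gather 6 silk): clay=9 silk=6
After 12 (craft kiln): clay=9 kiln=2 silk=2
After 13 (gather 1 silk): clay=9 kiln=2 silk=3
After 14 (consume 1 kiln): clay=9 kiln=1 silk=3
After 15 (consume 4 clay): clay=5 kiln=1 silk=3
After 16 (consume 2 silk): clay=5 kiln=1 silk=1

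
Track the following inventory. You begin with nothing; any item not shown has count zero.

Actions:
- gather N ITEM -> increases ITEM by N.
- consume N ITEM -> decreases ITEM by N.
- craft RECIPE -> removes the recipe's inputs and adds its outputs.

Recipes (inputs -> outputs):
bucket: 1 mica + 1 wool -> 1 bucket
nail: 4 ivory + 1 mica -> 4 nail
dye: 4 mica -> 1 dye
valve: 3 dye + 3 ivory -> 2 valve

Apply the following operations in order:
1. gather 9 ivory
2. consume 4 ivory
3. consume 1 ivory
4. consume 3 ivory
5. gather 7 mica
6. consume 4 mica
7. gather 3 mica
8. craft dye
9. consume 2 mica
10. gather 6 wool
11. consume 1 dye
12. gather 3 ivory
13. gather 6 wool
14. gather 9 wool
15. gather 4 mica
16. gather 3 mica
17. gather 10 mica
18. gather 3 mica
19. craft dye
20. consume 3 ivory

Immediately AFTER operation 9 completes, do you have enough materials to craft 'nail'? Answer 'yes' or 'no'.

Answer: no

Derivation:
After 1 (gather 9 ivory): ivory=9
After 2 (consume 4 ivory): ivory=5
After 3 (consume 1 ivory): ivory=4
After 4 (consume 3 ivory): ivory=1
After 5 (gather 7 mica): ivory=1 mica=7
After 6 (consume 4 mica): ivory=1 mica=3
After 7 (gather 3 mica): ivory=1 mica=6
After 8 (craft dye): dye=1 ivory=1 mica=2
After 9 (consume 2 mica): dye=1 ivory=1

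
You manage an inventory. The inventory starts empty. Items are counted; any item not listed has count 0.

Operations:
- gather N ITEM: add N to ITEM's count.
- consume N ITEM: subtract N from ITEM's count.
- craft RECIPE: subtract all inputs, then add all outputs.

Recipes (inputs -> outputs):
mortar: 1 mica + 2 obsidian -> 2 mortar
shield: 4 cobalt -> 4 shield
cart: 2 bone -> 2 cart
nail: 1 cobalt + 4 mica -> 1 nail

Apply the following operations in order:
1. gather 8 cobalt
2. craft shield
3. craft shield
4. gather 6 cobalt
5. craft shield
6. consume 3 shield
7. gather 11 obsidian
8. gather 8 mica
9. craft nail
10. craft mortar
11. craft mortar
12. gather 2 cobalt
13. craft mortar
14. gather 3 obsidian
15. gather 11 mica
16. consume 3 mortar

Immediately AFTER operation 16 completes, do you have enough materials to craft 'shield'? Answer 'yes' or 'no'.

After 1 (gather 8 cobalt): cobalt=8
After 2 (craft shield): cobalt=4 shield=4
After 3 (craft shield): shield=8
After 4 (gather 6 cobalt): cobalt=6 shield=8
After 5 (craft shield): cobalt=2 shield=12
After 6 (consume 3 shield): cobalt=2 shield=9
After 7 (gather 11 obsidian): cobalt=2 obsidian=11 shield=9
After 8 (gather 8 mica): cobalt=2 mica=8 obsidian=11 shield=9
After 9 (craft nail): cobalt=1 mica=4 nail=1 obsidian=11 shield=9
After 10 (craft mortar): cobalt=1 mica=3 mortar=2 nail=1 obsidian=9 shield=9
After 11 (craft mortar): cobalt=1 mica=2 mortar=4 nail=1 obsidian=7 shield=9
After 12 (gather 2 cobalt): cobalt=3 mica=2 mortar=4 nail=1 obsidian=7 shield=9
After 13 (craft mortar): cobalt=3 mica=1 mortar=6 nail=1 obsidian=5 shield=9
After 14 (gather 3 obsidian): cobalt=3 mica=1 mortar=6 nail=1 obsidian=8 shield=9
After 15 (gather 11 mica): cobalt=3 mica=12 mortar=6 nail=1 obsidian=8 shield=9
After 16 (consume 3 mortar): cobalt=3 mica=12 mortar=3 nail=1 obsidian=8 shield=9

Answer: no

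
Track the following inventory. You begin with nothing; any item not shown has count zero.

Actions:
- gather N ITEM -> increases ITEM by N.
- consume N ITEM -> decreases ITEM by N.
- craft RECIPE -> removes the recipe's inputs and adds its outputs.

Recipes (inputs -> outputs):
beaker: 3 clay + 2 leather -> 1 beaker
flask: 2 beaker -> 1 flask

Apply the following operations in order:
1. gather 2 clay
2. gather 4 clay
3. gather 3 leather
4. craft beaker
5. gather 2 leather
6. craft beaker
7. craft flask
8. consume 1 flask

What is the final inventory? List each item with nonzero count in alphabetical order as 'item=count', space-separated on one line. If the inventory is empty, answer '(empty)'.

After 1 (gather 2 clay): clay=2
After 2 (gather 4 clay): clay=6
After 3 (gather 3 leather): clay=6 leather=3
After 4 (craft beaker): beaker=1 clay=3 leather=1
After 5 (gather 2 leather): beaker=1 clay=3 leather=3
After 6 (craft beaker): beaker=2 leather=1
After 7 (craft flask): flask=1 leather=1
After 8 (consume 1 flask): leather=1

Answer: leather=1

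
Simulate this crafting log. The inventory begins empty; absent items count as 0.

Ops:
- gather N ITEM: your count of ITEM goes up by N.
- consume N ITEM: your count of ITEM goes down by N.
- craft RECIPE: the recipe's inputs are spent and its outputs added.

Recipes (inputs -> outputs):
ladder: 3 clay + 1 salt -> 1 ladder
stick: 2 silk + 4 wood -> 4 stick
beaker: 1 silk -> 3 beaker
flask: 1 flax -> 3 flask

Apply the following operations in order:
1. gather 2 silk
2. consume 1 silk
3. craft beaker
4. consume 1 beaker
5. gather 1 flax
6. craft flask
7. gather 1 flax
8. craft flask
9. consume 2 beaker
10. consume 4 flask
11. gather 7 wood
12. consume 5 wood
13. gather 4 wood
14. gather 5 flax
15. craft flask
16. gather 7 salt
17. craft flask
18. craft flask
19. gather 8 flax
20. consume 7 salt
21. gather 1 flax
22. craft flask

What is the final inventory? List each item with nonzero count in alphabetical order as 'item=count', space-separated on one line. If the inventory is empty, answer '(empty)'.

After 1 (gather 2 silk): silk=2
After 2 (consume 1 silk): silk=1
After 3 (craft beaker): beaker=3
After 4 (consume 1 beaker): beaker=2
After 5 (gather 1 flax): beaker=2 flax=1
After 6 (craft flask): beaker=2 flask=3
After 7 (gather 1 flax): beaker=2 flask=3 flax=1
After 8 (craft flask): beaker=2 flask=6
After 9 (consume 2 beaker): flask=6
After 10 (consume 4 flask): flask=2
After 11 (gather 7 wood): flask=2 wood=7
After 12 (consume 5 wood): flask=2 wood=2
After 13 (gather 4 wood): flask=2 wood=6
After 14 (gather 5 flax): flask=2 flax=5 wood=6
After 15 (craft flask): flask=5 flax=4 wood=6
After 16 (gather 7 salt): flask=5 flax=4 salt=7 wood=6
After 17 (craft flask): flask=8 flax=3 salt=7 wood=6
After 18 (craft flask): flask=11 flax=2 salt=7 wood=6
After 19 (gather 8 flax): flask=11 flax=10 salt=7 wood=6
After 20 (consume 7 salt): flask=11 flax=10 wood=6
After 21 (gather 1 flax): flask=11 flax=11 wood=6
After 22 (craft flask): flask=14 flax=10 wood=6

Answer: flask=14 flax=10 wood=6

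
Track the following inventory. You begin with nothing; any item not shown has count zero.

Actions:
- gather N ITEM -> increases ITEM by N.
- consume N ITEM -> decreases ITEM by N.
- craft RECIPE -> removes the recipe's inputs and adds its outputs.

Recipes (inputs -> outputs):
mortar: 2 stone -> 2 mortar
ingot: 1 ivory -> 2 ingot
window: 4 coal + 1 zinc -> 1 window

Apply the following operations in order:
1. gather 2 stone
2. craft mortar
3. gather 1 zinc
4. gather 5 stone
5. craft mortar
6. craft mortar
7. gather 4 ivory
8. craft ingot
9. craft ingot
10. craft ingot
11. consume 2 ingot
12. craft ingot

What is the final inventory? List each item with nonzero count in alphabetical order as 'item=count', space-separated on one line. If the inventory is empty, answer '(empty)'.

Answer: ingot=6 mortar=6 stone=1 zinc=1

Derivation:
After 1 (gather 2 stone): stone=2
After 2 (craft mortar): mortar=2
After 3 (gather 1 zinc): mortar=2 zinc=1
After 4 (gather 5 stone): mortar=2 stone=5 zinc=1
After 5 (craft mortar): mortar=4 stone=3 zinc=1
After 6 (craft mortar): mortar=6 stone=1 zinc=1
After 7 (gather 4 ivory): ivory=4 mortar=6 stone=1 zinc=1
After 8 (craft ingot): ingot=2 ivory=3 mortar=6 stone=1 zinc=1
After 9 (craft ingot): ingot=4 ivory=2 mortar=6 stone=1 zinc=1
After 10 (craft ingot): ingot=6 ivory=1 mortar=6 stone=1 zinc=1
After 11 (consume 2 ingot): ingot=4 ivory=1 mortar=6 stone=1 zinc=1
After 12 (craft ingot): ingot=6 mortar=6 stone=1 zinc=1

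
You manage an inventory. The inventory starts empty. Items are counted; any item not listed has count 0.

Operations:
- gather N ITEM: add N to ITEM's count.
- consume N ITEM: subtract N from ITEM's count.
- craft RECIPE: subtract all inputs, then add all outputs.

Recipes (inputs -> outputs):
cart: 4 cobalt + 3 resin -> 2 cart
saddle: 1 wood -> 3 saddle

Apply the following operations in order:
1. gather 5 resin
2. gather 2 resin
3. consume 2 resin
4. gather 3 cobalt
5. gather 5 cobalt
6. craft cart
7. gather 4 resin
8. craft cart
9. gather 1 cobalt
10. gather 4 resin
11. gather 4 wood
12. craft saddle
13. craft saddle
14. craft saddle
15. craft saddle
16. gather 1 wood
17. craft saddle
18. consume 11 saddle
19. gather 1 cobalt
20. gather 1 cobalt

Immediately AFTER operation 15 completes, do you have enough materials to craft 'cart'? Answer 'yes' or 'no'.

Answer: no

Derivation:
After 1 (gather 5 resin): resin=5
After 2 (gather 2 resin): resin=7
After 3 (consume 2 resin): resin=5
After 4 (gather 3 cobalt): cobalt=3 resin=5
After 5 (gather 5 cobalt): cobalt=8 resin=5
After 6 (craft cart): cart=2 cobalt=4 resin=2
After 7 (gather 4 resin): cart=2 cobalt=4 resin=6
After 8 (craft cart): cart=4 resin=3
After 9 (gather 1 cobalt): cart=4 cobalt=1 resin=3
After 10 (gather 4 resin): cart=4 cobalt=1 resin=7
After 11 (gather 4 wood): cart=4 cobalt=1 resin=7 wood=4
After 12 (craft saddle): cart=4 cobalt=1 resin=7 saddle=3 wood=3
After 13 (craft saddle): cart=4 cobalt=1 resin=7 saddle=6 wood=2
After 14 (craft saddle): cart=4 cobalt=1 resin=7 saddle=9 wood=1
After 15 (craft saddle): cart=4 cobalt=1 resin=7 saddle=12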